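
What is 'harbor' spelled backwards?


Reverse 'harbor' character by character: 'robrah'.

robrah


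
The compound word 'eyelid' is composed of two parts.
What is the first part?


Split 'eyelid' into 'eye' + 'lid'. The first part is 'eye'.

eye


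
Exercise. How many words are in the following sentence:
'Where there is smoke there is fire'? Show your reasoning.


Split into words: Where | there | is | smoke | there | is | fire = 7 words.

7


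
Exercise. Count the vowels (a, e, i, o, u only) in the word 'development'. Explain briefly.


Vowels in 'development': e, e, o, e = 4 vowels.

4


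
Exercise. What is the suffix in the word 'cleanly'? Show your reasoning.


The word 'cleanly' = 'clean' (root) + '-ly' (suffix). The suffix is '-ly'.

ly


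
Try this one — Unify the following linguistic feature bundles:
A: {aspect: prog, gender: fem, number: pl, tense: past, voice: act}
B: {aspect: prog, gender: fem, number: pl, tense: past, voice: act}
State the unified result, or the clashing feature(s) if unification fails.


Compare features:
aspect: A=prog vs B=prog -> unified: prog
gender: A=fem vs B=fem -> unified: fem
number: A=pl vs B=pl -> unified: pl
tense: A=past vs B=past -> unified: past
voice: A=act vs B=act -> unified: act
No clashes found.

Unified: {aspect: prog, gender: fem, number: pl, tense: past, voice: act}


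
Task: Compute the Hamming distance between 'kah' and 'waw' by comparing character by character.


Alignment:
Position 1: 'k' vs 'w' = DIFFER
Position 2: 'a' vs 'a' = match
Position 3: 'h' vs 'w' = DIFFER
Total differences: 2

2


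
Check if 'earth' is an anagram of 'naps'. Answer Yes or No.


Sorted letters of 'earth': 'aehrt'
Sorted letters of 'naps': 'anps'
They do not match.

No


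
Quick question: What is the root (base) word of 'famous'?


Remove suffix '-ous' from 'famous' to get root 'fame'.

fame


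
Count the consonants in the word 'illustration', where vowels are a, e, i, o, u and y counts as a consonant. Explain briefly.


Consonants in 'illustration': l, l, s, t, r, t, n = 7 consonants.

7


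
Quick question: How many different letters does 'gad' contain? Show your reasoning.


Unique letters in 'gad': {a, d, g} = 3 distinct letters.

3


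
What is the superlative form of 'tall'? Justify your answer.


Apply superlative formation (add -est): 'tall' -> 'tallest'.

tallest


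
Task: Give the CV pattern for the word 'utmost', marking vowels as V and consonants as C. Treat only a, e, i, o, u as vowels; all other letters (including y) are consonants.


Letter mapping: u = V, t = C, m = C, o = V, s = C, t = C.

VCCVCC


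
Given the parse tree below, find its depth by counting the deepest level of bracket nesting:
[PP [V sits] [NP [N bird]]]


Count bracket nesting levels:
'[' at pos 0: depth = 1
'[' at pos 4: depth = 2
'[' at pos 13: depth = 2
'[' at pos 17: depth = 3
Maximum depth reached: 3

3


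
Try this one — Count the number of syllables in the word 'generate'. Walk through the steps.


Break 'generate' into syllables: gen-er-ate -> gen | er | ate = 3 syllables

3 syllables


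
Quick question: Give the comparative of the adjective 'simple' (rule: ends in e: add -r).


Apply comparative formation (ends in e: add -r): 'simple' -> 'simpler'.

simpler


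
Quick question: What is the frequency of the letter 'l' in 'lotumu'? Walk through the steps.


Letter 'l' in 'lotumu': found at position(s) 1 = 1 occurrence(s).

1


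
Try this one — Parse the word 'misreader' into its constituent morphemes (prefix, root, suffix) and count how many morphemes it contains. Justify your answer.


Step 1: Identify prefix: 'mis' (meaning: wrongly)
Step 2: Identify root: 'read'
Step 3: Identify suffix(es): 'er'
Decomposition: mis- (prefix: wrongly) + read (root) + -er (suffix: one who)
Total morphemes: 3

3 morphemes (mis- (prefix: wrongly) + read (root) + -er (suffix: one who))


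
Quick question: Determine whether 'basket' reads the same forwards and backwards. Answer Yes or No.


Forward: 'basket'
Reversed: 'teksab'
They differ.

No


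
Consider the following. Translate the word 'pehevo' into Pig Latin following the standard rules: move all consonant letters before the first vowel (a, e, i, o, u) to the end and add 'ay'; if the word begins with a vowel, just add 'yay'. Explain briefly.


'pehevo': move consonant cluster 'p' to end and add 'ay': 'ehevopay'.

ehevopay


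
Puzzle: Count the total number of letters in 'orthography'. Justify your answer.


Spell out 'orthography' and number each letter: o(1), r(2), t(3), h(4), o(5), g(6), r(7), a(8), p(9), h(10), y(11). Total: 11 letters.

11


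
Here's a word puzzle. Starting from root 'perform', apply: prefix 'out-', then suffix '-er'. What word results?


Step 1: Add prefix 'out-' to 'perform' = 'outperform'
Step 2: Add suffix '-er' to 'outperform' = 'outperformer'

outperformer


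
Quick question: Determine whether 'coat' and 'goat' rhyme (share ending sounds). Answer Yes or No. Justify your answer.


Rime (stressed vowel + following sounds) of 'coat': -oat = /oʊt/
Rime of 'goat': -oat = /oʊt/
/oʊt/ and /oʊt/ are the same ending sound, so the words rhyme.

Yes


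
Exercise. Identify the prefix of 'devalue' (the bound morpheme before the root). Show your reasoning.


The word 'devalue' = 'de' (prefix) + 'value' (root). The prefix is 'de'.

de


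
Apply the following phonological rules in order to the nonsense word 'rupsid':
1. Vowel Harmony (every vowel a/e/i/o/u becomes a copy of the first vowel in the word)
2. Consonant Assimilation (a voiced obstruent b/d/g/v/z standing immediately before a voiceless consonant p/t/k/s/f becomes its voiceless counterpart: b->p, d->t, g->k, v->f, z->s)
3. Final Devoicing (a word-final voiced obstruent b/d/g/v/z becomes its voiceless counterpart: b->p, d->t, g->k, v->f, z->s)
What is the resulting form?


Starting form: 'rupsid'
Rule 1: Vowel Harmony: all vowels become 'u' (matching first vowel). 'rupsid' -> 'rupsud'
Rule 2: Consonant Assimilation: no voiced obstruent (b/d/g/v/z) stands immediately before a voiceless consonant (p/t/k/s/f). No change.
Rule 3: Final Devoicing: word-final voiced obstruent 'd' becomes voiceless 't'. 'rupsud' -> 'rupsut'
Final form: 'rupsut'

rupsut


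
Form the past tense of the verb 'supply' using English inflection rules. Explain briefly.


Apply rule: Change -y to -ied. 'supply' becomes 'supplied'.

supplied


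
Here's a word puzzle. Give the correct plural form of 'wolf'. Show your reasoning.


Apply rule: Change -f to -ves. 'wolf' becomes 'wolves'.

wolves


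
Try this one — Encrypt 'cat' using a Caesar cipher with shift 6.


Shift each letter by 6: c -> i, a -> g, t -> z. Result: 'igz'.

igz


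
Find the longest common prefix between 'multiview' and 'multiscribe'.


Compare from the start: 5 characters match: 'multi'. Mismatch at position 6: 'v' vs 's'.

multi


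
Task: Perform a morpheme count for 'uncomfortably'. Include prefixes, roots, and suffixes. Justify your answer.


Decomposition: un- (prefix) + comfort (root) + -able (suffix) + -ly (suffix) = 4 morpheme(s)

4 morphemes


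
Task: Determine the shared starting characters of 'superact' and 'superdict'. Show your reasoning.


Compare from the start: 5 characters match: 'super'. Mismatch at position 6: 'a' vs 'd'.

super


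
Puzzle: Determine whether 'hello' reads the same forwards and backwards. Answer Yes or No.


Forward: 'hello'
Reversed: 'olleh'
They differ.

No


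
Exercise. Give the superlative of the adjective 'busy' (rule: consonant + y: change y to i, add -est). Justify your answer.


Apply superlative formation (consonant + y: change y to i, add -est): 'busy' -> 'busiest'.

busiest


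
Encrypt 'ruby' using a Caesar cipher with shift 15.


Shift each letter by 15: r -> g, u -> j, b -> q, y -> n. Result: 'gjqn'.

gjqn


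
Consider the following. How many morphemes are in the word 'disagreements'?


Decomposition: dis- (prefix) + agree (root) + -ment (suffix) + -s (plural) = 4 morpheme(s)

4 morphemes


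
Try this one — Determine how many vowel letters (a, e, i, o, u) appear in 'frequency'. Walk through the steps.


Vowels in 'frequency': e, u, e = 3 vowels.

3


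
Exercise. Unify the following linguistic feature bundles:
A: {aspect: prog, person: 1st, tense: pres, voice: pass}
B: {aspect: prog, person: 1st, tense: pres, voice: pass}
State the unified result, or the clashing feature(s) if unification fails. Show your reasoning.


Compare features:
aspect: A=prog vs B=prog -> unified: prog
person: A=1st vs B=1st -> unified: 1st
tense: A=pres vs B=pres -> unified: pres
voice: A=pass vs B=pass -> unified: pass
No clashes found.

Unified: {aspect: prog, person: 1st, tense: pres, voice: pass}


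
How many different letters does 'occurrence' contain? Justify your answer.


Unique letters in 'occurrence': {c, e, n, o, r, u} = 6 distinct letters.

6


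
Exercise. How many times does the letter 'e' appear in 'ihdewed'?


Letter 'e' in 'ihdewed': found at position(s) 4, 6 = 2 occurrence(s).

2


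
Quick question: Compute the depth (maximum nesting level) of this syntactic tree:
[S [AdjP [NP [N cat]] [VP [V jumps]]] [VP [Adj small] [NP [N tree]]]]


Count bracket nesting levels:
'[' at pos 0: depth = 1
'[' at pos 3: depth = 2
'[' at pos 9: depth = 3
'[' at pos 13: depth = 4
'[' at pos 22: depth = 3
'[' at pos 26: depth = 4
'[' at pos 38: depth = 2
'[' at pos 42: depth = 3
'[' at pos 54: depth = 3
'[' at pos 58: depth = 4
Maximum depth reached: 4

4


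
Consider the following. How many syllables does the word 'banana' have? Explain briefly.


Break 'banana' into syllables: ba-na-na -> ba | na | na = 3 syllables

3 syllables


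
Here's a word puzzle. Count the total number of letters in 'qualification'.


Spell out 'qualification' and number each letter: q(1), u(2), a(3), l(4), i(5), f(6), i(7), c(8), a(9), t(10), i(11), o(12), n(13). Total: 13 letters.

13


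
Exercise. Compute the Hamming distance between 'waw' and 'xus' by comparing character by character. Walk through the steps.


Alignment:
Position 1: 'w' vs 'x' = DIFFER
Position 2: 'a' vs 'u' = DIFFER
Position 3: 'w' vs 's' = DIFFER
Total differences: 3

3


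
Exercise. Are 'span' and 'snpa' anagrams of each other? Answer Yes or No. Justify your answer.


Sorted letters of 'span': 'anps'
Sorted letters of 'snpa': 'anps'
They match.

Yes


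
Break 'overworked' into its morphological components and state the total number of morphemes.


Step 1: Identify prefix: 'over' (meaning: excessively)
Step 2: Identify root: 'work'
Step 3: Identify suffix(es): 'ed'
Decomposition: over- (prefix: excessively) + work (root) + -ed (suffix: past)
Total morphemes: 3

3 morphemes (over- (prefix: excessively) + work (root) + -ed (suffix: past))


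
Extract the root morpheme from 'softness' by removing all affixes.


Remove suffix '-ness' from 'softness' to get root 'soft'.

soft


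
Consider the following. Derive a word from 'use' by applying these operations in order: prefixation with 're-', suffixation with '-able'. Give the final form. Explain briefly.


Step 1: Add prefix 're-' to 'use' = 'reuse'
Step 2: Add suffix '-able' to 'reuse' = 'reusable'

reusable


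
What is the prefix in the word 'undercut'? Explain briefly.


The word 'undercut' = 'under' (prefix) + 'cut' (root). The prefix is 'under'.

under


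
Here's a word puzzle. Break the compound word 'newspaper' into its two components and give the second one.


Split 'newspaper' into 'news' + 'paper'. The second part is 'paper'.

paper


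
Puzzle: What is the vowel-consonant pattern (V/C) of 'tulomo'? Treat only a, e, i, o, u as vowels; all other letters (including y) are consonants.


Letter mapping: t = C, u = V, l = C, o = V, m = C, o = V.

CVCVCV


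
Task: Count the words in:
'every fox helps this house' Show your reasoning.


Split into words: every | fox | helps | this | house = 5 words.

5


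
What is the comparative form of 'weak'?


Apply comparative formation (add -er): 'weak' -> 'weaker'.

weaker


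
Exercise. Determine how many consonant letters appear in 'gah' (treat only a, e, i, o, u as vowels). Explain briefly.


Consonants in 'gah': g, h = 2 consonants.

2


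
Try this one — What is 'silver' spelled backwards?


Reverse 'silver' character by character: 'revlis'.

revlis


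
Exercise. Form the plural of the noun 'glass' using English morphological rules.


Apply rule: Add -es (sibilant/fricative ending). 'glass' becomes 'glasses'.

glasses


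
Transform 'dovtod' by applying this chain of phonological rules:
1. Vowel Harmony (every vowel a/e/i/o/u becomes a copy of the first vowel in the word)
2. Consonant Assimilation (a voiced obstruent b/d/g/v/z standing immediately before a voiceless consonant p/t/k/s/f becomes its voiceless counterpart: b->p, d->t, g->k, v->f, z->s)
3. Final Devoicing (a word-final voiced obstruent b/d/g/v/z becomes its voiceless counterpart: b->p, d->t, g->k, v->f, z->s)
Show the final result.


Starting form: 'dovtod'
Rule 1: Vowel Harmony: all vowels already match. No change.
Rule 2: Consonant Assimilation: voiced obstruent before voiceless consonant becomes voiceless ('vt' -> 'ft'). 'dovtod' -> 'doftod'
Rule 3: Final Devoicing: word-final voiced obstruent 'd' becomes voiceless 't'. 'doftod' -> 'doftot'
Final form: 'doftot'

doftot


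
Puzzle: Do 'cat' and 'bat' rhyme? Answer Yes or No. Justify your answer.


Rime (stressed vowel + following sounds) of 'cat': -at = /æt/
Rime of 'bat': -at = /æt/
/æt/ and /æt/ are the same ending sound, so the words rhyme.

Yes


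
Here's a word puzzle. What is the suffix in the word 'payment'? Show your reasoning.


The word 'payment' = 'pay' (root) + '-ment' (suffix). The suffix is '-ment'.

ment


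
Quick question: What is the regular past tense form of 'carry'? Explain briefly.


Apply rule: Change -y to -ied. 'carry' becomes 'carried'.

carried


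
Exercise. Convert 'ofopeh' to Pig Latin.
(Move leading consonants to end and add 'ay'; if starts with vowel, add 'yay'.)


'ofopeh' starts with a vowel, so add 'yay': 'ofopehyay'.

ofopehyay


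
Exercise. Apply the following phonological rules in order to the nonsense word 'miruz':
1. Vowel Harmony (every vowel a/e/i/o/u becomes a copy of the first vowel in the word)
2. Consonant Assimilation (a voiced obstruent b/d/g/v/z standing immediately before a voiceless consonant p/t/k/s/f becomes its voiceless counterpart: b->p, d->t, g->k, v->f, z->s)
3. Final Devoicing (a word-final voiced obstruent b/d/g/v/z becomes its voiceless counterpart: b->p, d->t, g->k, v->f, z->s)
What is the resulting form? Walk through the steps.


Starting form: 'miruz'
Rule 1: Vowel Harmony: all vowels become 'i' (matching first vowel). 'miruz' -> 'miriz'
Rule 2: Consonant Assimilation: no voiced obstruent (b/d/g/v/z) stands immediately before a voiceless consonant (p/t/k/s/f). No change.
Rule 3: Final Devoicing: word-final voiced obstruent 'z' becomes voiceless 's'. 'miriz' -> 'miris'
Final form: 'miris'

miris


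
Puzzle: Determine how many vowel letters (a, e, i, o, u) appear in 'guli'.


Vowels in 'guli': u, i = 2 vowels.

2


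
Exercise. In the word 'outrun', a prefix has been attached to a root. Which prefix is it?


The word 'outrun' = 'out' (prefix) + 'run' (root). The prefix is 'out'.

out


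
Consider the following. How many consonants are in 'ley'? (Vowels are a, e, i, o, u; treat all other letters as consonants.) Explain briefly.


Consonants in 'ley': l, y = 2 consonants.

2


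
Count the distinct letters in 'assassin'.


Unique letters in 'assassin': {a, i, n, s} = 4 distinct letters.

4


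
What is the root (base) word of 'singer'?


Remove suffix '-er' from 'singer' to get root 'sing'.

sing


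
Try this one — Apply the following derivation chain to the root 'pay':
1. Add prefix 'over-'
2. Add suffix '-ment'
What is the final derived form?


Step 1: Add prefix 'over-' to 'pay' = 'overpay'
Step 2: Add suffix '-ment' to 'overpay' = 'overpayment'

overpayment


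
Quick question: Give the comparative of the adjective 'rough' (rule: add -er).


Apply comparative formation (add -er): 'rough' -> 'rougher'.

rougher


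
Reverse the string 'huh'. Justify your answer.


Reverse 'huh' character by character: 'huh'.

huh


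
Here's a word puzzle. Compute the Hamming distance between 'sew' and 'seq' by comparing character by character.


Alignment:
Position 1: 's' vs 's' = match
Position 2: 'e' vs 'e' = match
Position 3: 'w' vs 'q' = DIFFER
Total differences: 1

1


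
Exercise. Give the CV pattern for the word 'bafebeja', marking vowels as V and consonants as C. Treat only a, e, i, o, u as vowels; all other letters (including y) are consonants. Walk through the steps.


Letter mapping: b = C, a = V, f = C, e = V, b = C, e = V, j = C, a = V.

CVCVCVCV


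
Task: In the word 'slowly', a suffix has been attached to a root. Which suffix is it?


The word 'slowly' = 'slow' (root) + '-ly' (suffix). The suffix is '-ly'.

ly


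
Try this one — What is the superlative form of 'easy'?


Apply superlative formation (consonant + y: change y to i, add -est): 'easy' -> 'easiest'.

easiest


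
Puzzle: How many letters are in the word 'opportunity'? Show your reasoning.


Spell out 'opportunity' and number each letter: o(1), p(2), p(3), o(4), r(5), t(6), u(7), n(8), i(9), t(10), y(11). Total: 11 letters.

11


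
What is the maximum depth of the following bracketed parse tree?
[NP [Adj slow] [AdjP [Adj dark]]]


Count bracket nesting levels:
'[' at pos 0: depth = 1
'[' at pos 4: depth = 2
'[' at pos 15: depth = 2
'[' at pos 21: depth = 3
Maximum depth reached: 3

3


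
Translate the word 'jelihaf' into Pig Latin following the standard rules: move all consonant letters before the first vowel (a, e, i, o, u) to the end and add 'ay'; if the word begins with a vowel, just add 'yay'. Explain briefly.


'jelihaf': move consonant cluster 'j' to end and add 'ay': 'elihafjay'.

elihafjay


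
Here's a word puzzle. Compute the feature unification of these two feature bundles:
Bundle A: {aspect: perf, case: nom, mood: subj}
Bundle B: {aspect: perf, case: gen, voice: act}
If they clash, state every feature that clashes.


Compare features:
aspect: A=perf vs B=perf -> unified: perf
case: A=nom vs B=gen -> CLASH
mood: A=subj vs B=_ -> unified: subj
voice: A=_ vs B=act -> unified: act
Clash detected on feature 'case' (nom vs gen); unification fails.

CLASH on 'case' (nom vs gen)


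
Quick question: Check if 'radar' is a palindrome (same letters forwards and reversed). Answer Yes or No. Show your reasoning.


Forward: 'radar'
Reversed: 'radar'
They are identical.

Yes


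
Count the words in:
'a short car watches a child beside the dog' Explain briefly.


Split into words: a | short | car | watches | a | child | beside | the | dog = 9 words.

9


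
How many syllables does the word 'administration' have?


Break 'administration' into syllables: ad-min-is-tra-tion -> ad | min | is | tra | tion = 5 syllables

5 syllables


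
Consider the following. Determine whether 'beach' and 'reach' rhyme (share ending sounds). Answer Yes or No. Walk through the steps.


Rime (stressed vowel + following sounds) of 'beach': -each = /iːtʃ/
Rime of 'reach': -each = /iːtʃ/
/iːtʃ/ and /iːtʃ/ are the same ending sound, so the words rhyme.

Yes


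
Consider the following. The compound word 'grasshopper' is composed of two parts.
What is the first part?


Split 'grasshopper' into 'grass' + 'hopper'. The first part is 'grass'.

grass


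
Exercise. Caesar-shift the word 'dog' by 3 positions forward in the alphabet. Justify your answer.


Shift each letter by 3: d -> g, o -> r, g -> j. Result: 'grj'.

grj


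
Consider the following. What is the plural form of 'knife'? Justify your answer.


Apply rule: Change -fe to -ves. 'knife' becomes 'knives'.

knives


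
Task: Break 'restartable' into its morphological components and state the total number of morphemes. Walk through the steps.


Step 1: Identify prefix: 're' (meaning: again)
Step 2: Identify root: 'start'
Step 3: Identify suffix(es): 'able'
Decomposition: re- (prefix: again) + start (root) + -able (suffix: capable of)
Total morphemes: 3

3 morphemes (re- (prefix: again) + start (root) + -able (suffix: capable of))


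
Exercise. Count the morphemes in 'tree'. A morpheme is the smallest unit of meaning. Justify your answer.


Decomposition: tree (free morpheme) = 1 morpheme(s)

1 morphemes


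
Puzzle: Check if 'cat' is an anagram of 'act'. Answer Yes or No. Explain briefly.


Sorted letters of 'cat': 'act'
Sorted letters of 'act': 'act'
They match.

Yes


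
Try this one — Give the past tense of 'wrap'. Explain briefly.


Apply rule: Double final consonant and add -ed. 'wrap' becomes 'wrapped'.

wrapped


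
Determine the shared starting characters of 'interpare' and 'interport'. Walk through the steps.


Compare from the start: 6 characters match: 'interp'. Mismatch at position 7: 'a' vs 'o'.

interp


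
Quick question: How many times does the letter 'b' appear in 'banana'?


Letter 'b' in 'banana': found at position(s) 1 = 1 occurrence(s).

1


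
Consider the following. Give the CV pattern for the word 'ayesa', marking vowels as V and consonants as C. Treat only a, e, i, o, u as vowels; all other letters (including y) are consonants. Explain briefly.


Letter mapping: a = V, y = C, e = V, s = C, a = V.

VCVCV


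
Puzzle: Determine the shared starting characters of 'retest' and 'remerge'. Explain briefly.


Compare from the start: 2 characters match: 're'. Mismatch at position 3: 't' vs 'm'.

re


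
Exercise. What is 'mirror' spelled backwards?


Reverse 'mirror' character by character: 'rorrim'.

rorrim


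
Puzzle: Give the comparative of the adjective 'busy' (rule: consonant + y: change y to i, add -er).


Apply comparative formation (consonant + y: change y to i, add -er): 'busy' -> 'busier'.

busier


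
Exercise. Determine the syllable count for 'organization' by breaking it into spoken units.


Break 'organization' into syllables: or-gan-i-za-tion -> or | gan | i | za | tion = 5 syllables

5 syllables


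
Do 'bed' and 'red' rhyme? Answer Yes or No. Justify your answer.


Rime (stressed vowel + following sounds) of 'bed': -ed = /ɛd/
Rime of 'red': -ed = /ɛd/
/ɛd/ and /ɛd/ are the same ending sound, so the words rhyme.

Yes


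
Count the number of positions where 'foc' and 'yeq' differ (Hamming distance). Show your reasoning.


Alignment:
Position 1: 'f' vs 'y' = DIFFER
Position 2: 'o' vs 'e' = DIFFER
Position 3: 'c' vs 'q' = DIFFER
Total differences: 3

3


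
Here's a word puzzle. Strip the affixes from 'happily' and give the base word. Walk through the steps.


Remove suffix '-ly' from 'happily' to get root 'happy'.

happy


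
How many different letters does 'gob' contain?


Unique letters in 'gob': {b, g, o} = 3 distinct letters.

3


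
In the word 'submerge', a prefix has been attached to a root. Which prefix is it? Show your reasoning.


The word 'submerge' = 'sub' (prefix) + 'merge' (root). The prefix is 'sub'.

sub


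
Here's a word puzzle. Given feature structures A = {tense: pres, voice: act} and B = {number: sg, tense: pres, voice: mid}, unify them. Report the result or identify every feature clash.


Compare features:
number: A=_ vs B=sg -> unified: sg
tense: A=pres vs B=pres -> unified: pres
voice: A=act vs B=mid -> CLASH
Clash detected on feature 'voice' (act vs mid); unification fails.

CLASH on 'voice' (act vs mid)


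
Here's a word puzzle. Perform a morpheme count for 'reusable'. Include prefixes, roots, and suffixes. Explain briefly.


Decomposition: re- (prefix) + use (root) + -able (suffix) = 3 morpheme(s)

3 morphemes


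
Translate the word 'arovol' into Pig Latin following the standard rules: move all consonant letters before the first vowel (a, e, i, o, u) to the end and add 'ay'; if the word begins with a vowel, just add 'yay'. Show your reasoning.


'arovol' starts with a vowel, so add 'yay': 'arovolyay'.

arovolyay


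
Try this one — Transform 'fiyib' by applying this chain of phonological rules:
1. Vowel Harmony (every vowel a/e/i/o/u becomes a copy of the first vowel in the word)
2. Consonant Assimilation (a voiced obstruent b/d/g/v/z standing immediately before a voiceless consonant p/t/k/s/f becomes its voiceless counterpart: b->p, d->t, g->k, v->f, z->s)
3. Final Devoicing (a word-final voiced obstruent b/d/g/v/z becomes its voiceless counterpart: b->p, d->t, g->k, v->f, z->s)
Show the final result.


Starting form: 'fiyib'
Rule 1: Vowel Harmony: all vowels already match. No change.
Rule 2: Consonant Assimilation: no voiced obstruent (b/d/g/v/z) stands immediately before a voiceless consonant (p/t/k/s/f). No change.
Rule 3: Final Devoicing: word-final voiced obstruent 'b' becomes voiceless 'p'. 'fiyib' -> 'fiyip'
Final form: 'fiyip'

fiyip


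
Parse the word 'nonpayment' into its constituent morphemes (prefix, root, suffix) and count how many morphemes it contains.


Step 1: Identify prefix: 'non' (meaning: not)
Step 2: Identify root: 'pay'
Step 3: Identify suffix(es): 'ment'
Decomposition: non- (prefix: not) + pay (root) + -ment (suffix: action/result)
Total morphemes: 3

3 morphemes (non- (prefix: not) + pay (root) + -ment (suffix: action/result))


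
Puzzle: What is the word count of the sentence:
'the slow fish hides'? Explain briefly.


Split into words: the | slow | fish | hides = 4 words.

4


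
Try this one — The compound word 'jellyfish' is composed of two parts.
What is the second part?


Split 'jellyfish' into 'jelly' + 'fish'. The second part is 'fish'.

fish


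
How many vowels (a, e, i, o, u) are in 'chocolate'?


Vowels in 'chocolate': o, o, a, e = 4 vowels.

4


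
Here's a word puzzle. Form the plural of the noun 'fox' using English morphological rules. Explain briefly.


Apply rule: Add -es (sibilant/fricative ending). 'fox' becomes 'foxes'.

foxes


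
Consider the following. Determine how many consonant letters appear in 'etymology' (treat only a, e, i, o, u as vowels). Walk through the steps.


Consonants in 'etymology': t, y, m, l, g, y = 6 consonants.

6


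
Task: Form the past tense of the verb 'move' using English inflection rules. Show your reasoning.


Apply rule: Add -d (word ends in -e). 'move' becomes 'moved'.

moved


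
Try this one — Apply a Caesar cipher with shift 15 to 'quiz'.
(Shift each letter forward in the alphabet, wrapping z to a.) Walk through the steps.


Shift each letter by 15: q -> f, u -> j, i -> x, z -> o. Result: 'fjxo'.

fjxo


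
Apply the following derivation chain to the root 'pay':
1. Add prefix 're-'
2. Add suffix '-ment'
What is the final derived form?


Step 1: Add prefix 're-' to 'pay' = 'repay'
Step 2: Add suffix '-ment' to 'repay' = 'repayment'

repayment


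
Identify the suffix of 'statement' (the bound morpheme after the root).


The word 'statement' = 'state' (root) + '-ment' (suffix). The suffix is '-ment'.

ment


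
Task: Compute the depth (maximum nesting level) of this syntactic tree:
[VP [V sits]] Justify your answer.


Count bracket nesting levels:
'[' at pos 0: depth = 1
'[' at pos 4: depth = 2
Maximum depth reached: 2

2


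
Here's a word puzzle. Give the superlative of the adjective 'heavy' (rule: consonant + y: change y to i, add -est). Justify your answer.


Apply superlative formation (consonant + y: change y to i, add -est): 'heavy' -> 'heaviest'.

heaviest


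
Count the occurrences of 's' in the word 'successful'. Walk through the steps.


Letter 's' in 'successful': found at position(s) 1, 6, 7 = 3 occurrence(s).

3


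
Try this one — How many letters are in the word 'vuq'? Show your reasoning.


Spell out 'vuq' and number each letter: v(1), u(2), q(3). Total: 3 letters.

3


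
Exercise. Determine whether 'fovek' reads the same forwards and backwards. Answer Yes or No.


Forward: 'fovek'
Reversed: 'kevof'
They differ.

No


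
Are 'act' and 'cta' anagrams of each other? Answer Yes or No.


Sorted letters of 'act': 'act'
Sorted letters of 'cta': 'act'
They match.

Yes


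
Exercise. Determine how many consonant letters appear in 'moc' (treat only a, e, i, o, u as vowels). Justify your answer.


Consonants in 'moc': m, c = 2 consonants.

2


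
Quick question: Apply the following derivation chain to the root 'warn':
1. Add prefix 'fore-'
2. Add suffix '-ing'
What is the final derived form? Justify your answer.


Step 1: Add prefix 'fore-' to 'warn' = 'forewarn'
Step 2: Add suffix '-ing' to 'forewarn' = 'forewarning'

forewarning


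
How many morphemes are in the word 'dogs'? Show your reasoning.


Decomposition: dog (root) + -s (plural) = 2 morpheme(s)

2 morphemes


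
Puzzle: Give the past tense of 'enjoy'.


Apply rule: Add -ed. 'enjoy' becomes 'enjoyed'.

enjoyed


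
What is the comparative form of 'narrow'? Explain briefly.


Apply comparative formation (add -er): 'narrow' -> 'narrower'.

narrower


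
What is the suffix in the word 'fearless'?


The word 'fearless' = 'fear' (root) + '-less' (suffix). The suffix is '-less'.

less


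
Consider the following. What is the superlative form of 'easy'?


Apply superlative formation (consonant + y: change y to i, add -est): 'easy' -> 'easiest'.

easiest


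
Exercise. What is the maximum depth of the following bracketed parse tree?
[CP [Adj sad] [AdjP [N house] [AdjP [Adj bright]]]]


Count bracket nesting levels:
'[' at pos 0: depth = 1
'[' at pos 4: depth = 2
'[' at pos 14: depth = 2
'[' at pos 20: depth = 3
'[' at pos 30: depth = 3
'[' at pos 36: depth = 4
Maximum depth reached: 4

4


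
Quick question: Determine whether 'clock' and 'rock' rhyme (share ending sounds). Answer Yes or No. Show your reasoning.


Rime (stressed vowel + following sounds) of 'clock': -ock = /ɒk/
Rime of 'rock': -ock = /ɒk/
/ɒk/ and /ɒk/ are the same ending sound, so the words rhyme.

Yes


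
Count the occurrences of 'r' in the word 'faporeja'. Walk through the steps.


Letter 'r' in 'faporeja': found at position(s) 5 = 1 occurrence(s).

1


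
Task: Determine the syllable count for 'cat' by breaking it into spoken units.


Break 'cat' into syllables: cat -> cat = 1 syllable

1 syllable


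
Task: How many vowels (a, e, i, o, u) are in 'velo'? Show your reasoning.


Vowels in 'velo': e, o = 2 vowels.

2


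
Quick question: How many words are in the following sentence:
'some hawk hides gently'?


Split into words: some | hawk | hides | gently = 4 words.

4


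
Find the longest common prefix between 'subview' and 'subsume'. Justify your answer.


Compare from the start: 3 characters match: 'sub'. Mismatch at position 4: 'v' vs 's'.

sub


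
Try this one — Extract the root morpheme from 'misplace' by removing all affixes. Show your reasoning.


Remove prefix 'mis' from 'misplace' to get root 'place'.

place


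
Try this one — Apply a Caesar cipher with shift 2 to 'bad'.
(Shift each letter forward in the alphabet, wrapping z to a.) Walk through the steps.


Shift each letter by 2: b -> d, a -> c, d -> f. Result: 'dcf'.

dcf


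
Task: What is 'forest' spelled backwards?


Reverse 'forest' character by character: 'tserof'.

tserof


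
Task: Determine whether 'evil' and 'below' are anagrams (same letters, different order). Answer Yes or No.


Sorted letters of 'evil': 'eilv'
Sorted letters of 'below': 'below'
They do not match.

No


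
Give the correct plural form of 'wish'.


Apply rule: Add -es (sibilant/fricative ending). 'wish' becomes 'wishes'.

wishes


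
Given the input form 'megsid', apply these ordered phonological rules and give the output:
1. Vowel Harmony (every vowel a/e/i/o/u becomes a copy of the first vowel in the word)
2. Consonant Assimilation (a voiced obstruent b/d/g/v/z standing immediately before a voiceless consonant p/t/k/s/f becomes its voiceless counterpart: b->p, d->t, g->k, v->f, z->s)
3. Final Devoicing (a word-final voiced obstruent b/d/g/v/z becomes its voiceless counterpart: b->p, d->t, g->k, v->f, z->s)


Starting form: 'megsid'
Rule 1: Vowel Harmony: all vowels become 'e' (matching first vowel). 'megsid' -> 'megsed'
Rule 2: Consonant Assimilation: voiced obstruent before voiceless consonant becomes voiceless ('gs' -> 'ks'). 'megsed' -> 'meksed'
Rule 3: Final Devoicing: word-final voiced obstruent 'd' becomes voiceless 't'. 'meksed' -> 'mekset'
Final form: 'mekset'

mekset


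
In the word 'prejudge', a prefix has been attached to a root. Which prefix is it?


The word 'prejudge' = 'pre' (prefix) + 'judge' (root). The prefix is 'pre'.

pre


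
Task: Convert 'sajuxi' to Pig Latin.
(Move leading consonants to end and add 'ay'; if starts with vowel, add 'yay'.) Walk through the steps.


'sajuxi': move consonant cluster 's' to end and add 'ay': 'ajuxisay'.

ajuxisay


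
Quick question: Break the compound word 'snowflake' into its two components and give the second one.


Split 'snowflake' into 'snow' + 'flake'. The second part is 'flake'.

flake


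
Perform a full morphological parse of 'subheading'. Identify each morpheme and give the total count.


Step 1: Identify prefix: 'sub' (meaning: below)
Step 2: Identify root: 'head'
Step 3: Identify suffix(es): 'ing'
Decomposition: sub- (prefix: below) + head (root) + -ing (suffix: ongoing/result)
Total morphemes: 3

3 morphemes (sub- (prefix: below) + head (root) + -ing (suffix: ongoing/result))


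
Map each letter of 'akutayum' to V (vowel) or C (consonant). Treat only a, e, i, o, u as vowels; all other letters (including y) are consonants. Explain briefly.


Letter mapping: a = V, k = C, u = V, t = C, a = V, y = C, u = V, m = C.

VCVCVCVC


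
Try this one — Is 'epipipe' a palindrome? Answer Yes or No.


Forward: 'epipipe'
Reversed: 'epipipe'
They are identical.

Yes


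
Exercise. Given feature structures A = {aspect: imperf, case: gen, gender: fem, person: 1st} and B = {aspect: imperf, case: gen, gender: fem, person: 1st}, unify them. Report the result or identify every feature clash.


Compare features:
aspect: A=imperf vs B=imperf -> unified: imperf
case: A=gen vs B=gen -> unified: gen
gender: A=fem vs B=fem -> unified: fem
person: A=1st vs B=1st -> unified: 1st
No clashes found.

Unified: {aspect: imperf, case: gen, gender: fem, person: 1st}


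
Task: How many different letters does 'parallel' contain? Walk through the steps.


Unique letters in 'parallel': {a, e, l, p, r} = 5 distinct letters.

5


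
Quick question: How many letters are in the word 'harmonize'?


Spell out 'harmonize' and number each letter: h(1), a(2), r(3), m(4), o(5), n(6), i(7), z(8), e(9). Total: 9 letters.

9


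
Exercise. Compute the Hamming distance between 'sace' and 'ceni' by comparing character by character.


Alignment:
Position 1: 's' vs 'c' = DIFFER
Position 2: 'a' vs 'e' = DIFFER
Position 3: 'c' vs 'n' = DIFFER
Position 4: 'e' vs 'i' = DIFFER
Total differences: 4

4


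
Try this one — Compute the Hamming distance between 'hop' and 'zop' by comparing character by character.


Alignment:
Position 1: 'h' vs 'z' = DIFFER
Position 2: 'o' vs 'o' = match
Position 3: 'p' vs 'p' = match
Total differences: 1

1


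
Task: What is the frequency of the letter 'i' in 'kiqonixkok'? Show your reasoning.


Letter 'i' in 'kiqonixkok': found at position(s) 2, 6 = 2 occurrence(s).

2


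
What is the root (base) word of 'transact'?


Remove prefix 'trans' from 'transact' to get root 'act'.

act


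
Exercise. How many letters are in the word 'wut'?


Spell out 'wut' and number each letter: w(1), u(2), t(3). Total: 3 letters.

3


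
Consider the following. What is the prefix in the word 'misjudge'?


The word 'misjudge' = 'mis' (prefix) + 'judge' (root). The prefix is 'mis'.

mis


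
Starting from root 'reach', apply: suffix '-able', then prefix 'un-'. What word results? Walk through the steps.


Step 1: Add suffix '-able' to 'reach' = 'reachable'
Step 2: Add prefix 'un-' to 'reachable' = 'unreachable'

unreachable


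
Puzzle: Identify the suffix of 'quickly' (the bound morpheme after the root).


The word 'quickly' = 'quick' (root) + '-ly' (suffix). The suffix is '-ly'.

ly


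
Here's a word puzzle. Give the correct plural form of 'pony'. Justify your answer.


Apply rule: Change -y to -ies (consonant + y). 'pony' becomes 'ponies'.

ponies


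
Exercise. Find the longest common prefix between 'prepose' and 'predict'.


Compare from the start: 3 characters match: 'pre'. Mismatch at position 4: 'p' vs 'd'.

pre


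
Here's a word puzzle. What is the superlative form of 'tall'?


Apply superlative formation (add -est): 'tall' -> 'tallest'.

tallest


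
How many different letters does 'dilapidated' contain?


Unique letters in 'dilapidated': {a, d, e, i, l, p, t} = 7 distinct letters.

7


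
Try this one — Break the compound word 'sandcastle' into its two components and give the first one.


Split 'sandcastle' into 'sand' + 'castle'. The first part is 'sand'.

sand


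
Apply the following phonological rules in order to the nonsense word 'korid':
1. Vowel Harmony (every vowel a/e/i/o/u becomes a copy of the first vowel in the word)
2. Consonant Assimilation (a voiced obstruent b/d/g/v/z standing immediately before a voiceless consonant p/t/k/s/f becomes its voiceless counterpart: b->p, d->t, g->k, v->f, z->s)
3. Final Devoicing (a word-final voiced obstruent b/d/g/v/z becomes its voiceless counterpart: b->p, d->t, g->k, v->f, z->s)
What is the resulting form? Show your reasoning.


Starting form: 'korid'
Rule 1: Vowel Harmony: all vowels become 'o' (matching first vowel). 'korid' -> 'korod'
Rule 2: Consonant Assimilation: no voiced obstruent (b/d/g/v/z) stands immediately before a voiceless consonant (p/t/k/s/f). No change.
Rule 3: Final Devoicing: word-final voiced obstruent 'd' becomes voiceless 't'. 'korod' -> 'korot'
Final form: 'korot'

korot


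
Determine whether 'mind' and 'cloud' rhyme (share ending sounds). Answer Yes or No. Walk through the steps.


Rime (stressed vowel + following sounds) of 'mind': -ind = /aɪnd/
Rime of 'cloud': -oud = /aʊd/
/aɪnd/ and /aʊd/ are different ending sounds, so the words do not rhyme.

No


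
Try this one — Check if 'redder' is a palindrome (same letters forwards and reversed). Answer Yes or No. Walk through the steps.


Forward: 'redder'
Reversed: 'redder'
They are identical.

Yes


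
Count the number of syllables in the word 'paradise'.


Break 'paradise' into syllables: par-a-dise -> par | a | dise = 3 syllables

3 syllables


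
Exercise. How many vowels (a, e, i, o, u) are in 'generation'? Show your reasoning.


Vowels in 'generation': e, e, a, i, o = 5 vowels.

5


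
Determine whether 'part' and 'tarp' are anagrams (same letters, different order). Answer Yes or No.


Sorted letters of 'part': 'aprt'
Sorted letters of 'tarp': 'aprt'
They match.

Yes


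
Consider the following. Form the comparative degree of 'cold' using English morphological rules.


Apply comparative formation (add -er): 'cold' -> 'colder'.

colder


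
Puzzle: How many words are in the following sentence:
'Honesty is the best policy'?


Split into words: Honesty | is | the | best | policy = 5 words.

5
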